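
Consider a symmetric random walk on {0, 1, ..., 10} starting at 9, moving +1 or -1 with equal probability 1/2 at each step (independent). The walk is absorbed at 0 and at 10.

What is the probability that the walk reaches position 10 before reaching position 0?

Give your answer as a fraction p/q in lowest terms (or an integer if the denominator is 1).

Symmetric walk (p = 1/2): the harmonic-function argument gives P(hit 10 before 0 | start at 9) = a/N.
P = 9/10 = 9/10

Answer: 9/10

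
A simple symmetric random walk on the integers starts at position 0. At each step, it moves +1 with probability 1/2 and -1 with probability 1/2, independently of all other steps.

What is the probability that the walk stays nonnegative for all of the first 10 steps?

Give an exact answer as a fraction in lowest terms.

Let f(t,s) = #length-t paths at position s with S_1..S_t all ≥ 0.
f(t,s) = f(t-1,s-1) + f(t-1,s+1) for s ≥ 0; f(t,s) = 0 for s < 0.
t=0: f(0,0)=1
t=1: f(1,1)=1
t=2: f(2,0)=1 f(2,2)=1
t=3: f(3,1)=2 f(3,3)=1
t=4: f(4,0)=2 f(4,2)=3 f(4,4)=1
t=5: f(5,1)=5 f(5,3)=4 f(5,5)=1
t=6: f(6,0)=5 f(6,2)=9 f(6,4)=5 f(6,6)=1
t=7: f(7,1)=14 f(7,3)=14 f(7,5)=6 f(7,7)=1
t=8: f(8,0)=14 f(8,2)=28 f(8,4)=20 f(8,6)=7 f(8,8)=1
t=9: f(9,1)=42 f(9,3)=48 f(9,5)=27 f(9,7)=8 f(9,9)=1
t=10: f(10,0)=42 f(10,2)=90 f(10,4)=75 f(10,6)=35 f(10,8)=9 f(10,10)=1
Σ_s f(10,s) = 252
P = 252/1024 = 63/256

Answer: 63/256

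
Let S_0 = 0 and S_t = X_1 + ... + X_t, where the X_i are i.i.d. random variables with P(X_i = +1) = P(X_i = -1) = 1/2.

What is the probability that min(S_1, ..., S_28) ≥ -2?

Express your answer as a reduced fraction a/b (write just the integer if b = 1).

Answer: 14375115/33554432

Derivation:
Let f(t,s) = #length-t paths at position s with S_1..S_t all ≥ -2.
f(t,s) = f(t-1,s-1) + f(t-1,s+1) for s ≥ -2; f(t,s) = 0 for s < -2.
t=0: f(0,0)=1
t=1: f(1,-1)=1 f(1,1)=1
t=2: f(2,-2)=1 f(2,0)=2 f(2,2)=1
t=3: f(3,-1)=3 f(3,1)=3 f(3,3)=1
t=4: f(4,-2)=3 f(4,0)=6 f(4,2)=4 f(4,4)=1
t=5: f(5,-1)=9 f(5,1)=10 f(5,3)=5 f(5,5)=1
t=6: f(6,-2)=9 f(6,0)=19 f(6,2)=15 f(6,4)=6 f(6,6)=1
t=7: f(7,-1)=28 f(7,1)=34 f(7,3)=21 f(7,5)=7 f(7,7)=1
t=8: f(8,-2)=28 f(8,0)=62 f(8,2)=55 f(8,4)=28 f(8,6)=8 f(8,8)=1
t=9: f(9,-1)=90 f(9,1)=117 f(9,3)=83 f(9,5)=36 f(9,7)=9 f(9,9)=1
t=10: f(10,-2)=90 f(10,0)=207 f(10,2)=200 f(10,4)=119 f(10,6)=45 f(10,8)=10 f(10,10)=1
t=11: f(11,-1)=297 f(11,1)=407 f(11,3)=319 f(11,5)=164 f(11,7)=55 f(11,9)=11 f(11,11)=1
t=12: f(12,-2)=297 f(12,0)=704 f(12,2)=726 f(12,4)=483 f(12,6)=219 f(12,8)=66 f(12,10)=12 f(12,12)=1
t=13: f(13,-1)=1001 f(13,1)=1430 f(13,3)=1209 f(13,5)=702 f(13,7)=285 f(13,9)=78 f(13,11)=13 f(13,13)=1
t=14: f(14,-2)=1001 f(14,0)=2431 f(14,2)=2639 f(14,4)=1911 f(14,6)=987 f(14,8)=363 f(14,10)=91 f(14,12)=14 f(14,14)=1
t=15: f(15,-1)=3432 f(15,1)=5070 f(15,3)=4550 f(15,5)=2898 f(15,7)=1350 f(15,9)=454 f(15,11)=105 f(15,13)=15 f(15,15)=1
t=16: f(16,-2)=3432 f(16,0)=8502 f(16,2)=9620 f(16,4)=7448 f(16,6)=4248 f(16,8)=1804 f(16,10)=559 f(16,12)=120 f(16,14)=16 f(16,16)=1
t=17: f(17,-1)=11934 f(17,1)=18122 f(17,3)=17068 f(17,5)=11696 f(17,7)=6052 f(17,9)=2363 f(17,11)=679 f(17,13)=136 f(17,15)=17 f(17,17)=1
t=18: f(18,-2)=11934 f(18,0)=30056 f(18,2)=35190 f(18,4)=28764 f(18,6)=17748 f(18,8)=8415 f(18,10)=3042 f(18,12)=815 f(18,14)=153 f(18,16)=18 f(18,18)=1
t=19: f(19,-1)=41990 f(19,1)=65246 f(19,3)=63954 f(19,5)=46512 f(19,7)=26163 f(19,9)=11457 f(19,11)=3857 f(19,13)=968 f(19,15)=171 f(19,17)=19 f(19,19)=1
t=20: f(20,-2)=41990 f(20,0)=107236 f(20,2)=129200 f(20,4)=110466 f(20,6)=72675 f(20,8)=37620 f(20,10)=15314 f(20,12)=4825 f(20,14)=1139 f(20,16)=190 f(20,18)=20 f(20,20)=1
t=21: f(21,-1)=149226 f(21,1)=236436 f(21,3)=239666 f(21,5)=183141 f(21,7)=110295 f(21,9)=52934 f(21,11)=20139 f(21,13)=5964 f(21,15)=1329 f(21,17)=210 f(21,19)=21 f(21,21)=1
t=22: f(22,-2)=149226 f(22,0)=385662 f(22,2)=476102 f(22,4)=422807 f(22,6)=293436 f(22,8)=163229 f(22,10)=73073 f(22,12)=26103 f(22,14)=7293 f(22,16)=1539 f(22,18)=231 f(22,20)=22 f(22,22)=1
t=23: f(23,-1)=534888 f(23,1)=861764 f(23,3)=898909 f(23,5)=716243 f(23,7)=456665 f(23,9)=236302 f(23,11)=99176 f(23,13)=33396 f(23,15)=8832 f(23,17)=1770 f(23,19)=253 f(23,21)=23 f(23,23)=1
t=24: f(24,-2)=534888 f(24,0)=1396652 f(24,2)=1760673 f(24,4)=1615152 f(24,6)=1172908 f(24,8)=692967 f(24,10)=335478 f(24,12)=132572 f(24,14)=42228 f(24,16)=10602 f(24,18)=2023 f(24,20)=276 f(24,22)=24 f(24,24)=1
t=25: f(25,-1)=1931540 f(25,1)=3157325 f(25,3)=3375825 f(25,5)=2788060 f(25,7)=1865875 f(25,9)=1028445 f(25,11)=468050 f(25,13)=174800 f(25,15)=52830 f(25,17)=12625 f(25,19)=2299 f(25,21)=300 f(25,23)=25 f(25,25)=1
t=26: f(26,-2)=1931540 f(26,0)=5088865 f(26,2)=6533150 f(26,4)=6163885 f(26,6)=4653935 f(26,8)=2894320 f(26,10)=1496495 f(26,12)=642850 f(26,14)=227630 f(26,16)=65455 f(26,18)=14924 f(26,20)=2599 f(26,22)=325 f(26,24)=26 f(26,26)=1
t=27: f(27,-1)=7020405 f(27,1)=11622015 f(27,3)=12697035 f(27,5)=10817820 f(27,7)=7548255 f(27,9)=4390815 f(27,11)=2139345 f(27,13)=870480 f(27,15)=293085 f(27,17)=80379 f(27,19)=17523 f(27,21)=2924 f(27,23)=351 f(27,25)=27 f(27,27)=1
t=28: f(28,-2)=7020405 f(28,0)=18642420 f(28,2)=24319050 f(28,4)=23514855 f(28,6)=18366075 f(28,8)=11939070 f(28,10)=6530160 f(28,12)=3009825 f(28,14)=1163565 f(28,16)=373464 f(28,18)=97902 f(28,20)=20447 f(28,22)=3275 f(28,24)=378 f(28,26)=28 f(28,28)=1
Σ_s f(28,s) = 115000920
P = 115000920/268435456 = 14375115/33554432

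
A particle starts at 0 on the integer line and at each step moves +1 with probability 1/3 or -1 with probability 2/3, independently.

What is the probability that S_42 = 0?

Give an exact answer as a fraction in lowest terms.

Answer: 376269525965864960/36472996377170786403

Derivation:
To be at 0 after 42 steps: need exactly 21 steps of +1 and 21 of -1.
Number of such sequences: C(42,21) = 538257874440
Each has probability (1/3)^21 · (2/3)^21 = 2097152/109418989131512359209
P = 538257874440 · 2097152/109418989131512359209 = 376269525965864960/36472996377170786403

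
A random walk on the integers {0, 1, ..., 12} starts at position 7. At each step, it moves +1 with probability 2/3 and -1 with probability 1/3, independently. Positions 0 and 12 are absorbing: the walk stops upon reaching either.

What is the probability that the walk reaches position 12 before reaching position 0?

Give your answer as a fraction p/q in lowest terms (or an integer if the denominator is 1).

Biased walk: p = 2/3, q = 1/3, r = q/p = 1/2
Gambler's ruin: P(hit 12 before 0 | start at 7) = (1 - r^a)/(1 - r^N)
r^7 = 1/128; r^12 = 1/4096
P = (1 - 1/128) / (1 - 1/4096) = 127/128 / 4095/4096 = 4064/4095

Answer: 4064/4095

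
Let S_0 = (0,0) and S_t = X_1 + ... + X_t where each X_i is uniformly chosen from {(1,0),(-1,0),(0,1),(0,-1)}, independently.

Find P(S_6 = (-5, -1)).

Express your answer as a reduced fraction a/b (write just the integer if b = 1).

Let h be the number of horizontal steps (so 6-h are vertical). To end at (-5,-1) need (h-5)/2 right-steps and ((6-h)-1)/2 up-steps.
Sum over h with 5 ≤ h ≤ 5, h ≡ 1 (mod 2), 6-h ≡ 1 (mod 2):
h=5: C(6,5)·C(5,0)·C(1,0) = 6·1·1 = 6
Total favorable: 6
Total paths: 4^6 = 4096
P = 6/4096 = 3/2048

Answer: 3/2048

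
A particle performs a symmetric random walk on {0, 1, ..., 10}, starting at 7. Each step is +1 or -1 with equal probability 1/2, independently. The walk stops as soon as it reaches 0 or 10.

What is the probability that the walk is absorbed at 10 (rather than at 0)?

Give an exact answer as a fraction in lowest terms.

Symmetric walk (p = 1/2): the harmonic-function argument gives P(hit 10 before 0 | start at 7) = a/N.
P = 7/10 = 7/10

Answer: 7/10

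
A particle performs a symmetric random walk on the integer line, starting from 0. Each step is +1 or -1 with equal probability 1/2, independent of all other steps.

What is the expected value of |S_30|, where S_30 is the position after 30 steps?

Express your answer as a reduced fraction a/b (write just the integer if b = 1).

S_30 takes values m ≡ 0 (mod 2) with |m| ≤ 30; P(S_30=m) = C(30,(30+m)/2)/2^30.
Total paths: 2^30 = 1073741824
Distribution: P(S=-30)=1/1073741824, P(S=-28)=30/1073741824, P(S=-26)=435/1073741824, P(S=-24)=4060/1073741824, P(S=-22)=27405/1073741824, P(S=-20)=142506/1073741824, P(S=-18)=593775/1073741824, P(S=-16)=2035800/1073741824, P(S=-14)=5852925/1073741824, P(S=-12)=14307150/1073741824, P(S=-10)=30045015/1073741824, P(S=-8)=54627300/1073741824, P(S=-6)=86493225/1073741824, P(S=-4)=119759850/1073741824, P(S=-2)=145422675/1073741824, P(S=0)=155117520/1073741824, P(S=2)=145422675/1073741824, P(S=4)=119759850/1073741824, P(S=6)=86493225/1073741824, P(S=8)=54627300/1073741824, P(S=10)=30045015/1073741824, P(S=12)=14307150/1073741824, P(S=14)=5852925/1073741824, P(S=16)=2035800/1073741824, P(S=18)=593775/1073741824, P(S=20)=142506/1073741824, P(S=22)=27405/1073741824, P(S=24)=4060/1073741824, P(S=26)=435/1073741824, P(S=28)=30/1073741824, P(S=30)=1/1073741824
E[|S_30|] = Σ_m |m|·P(S_30=m) = 4653525600/1073741824 = 145422675/33554432

Answer: 145422675/33554432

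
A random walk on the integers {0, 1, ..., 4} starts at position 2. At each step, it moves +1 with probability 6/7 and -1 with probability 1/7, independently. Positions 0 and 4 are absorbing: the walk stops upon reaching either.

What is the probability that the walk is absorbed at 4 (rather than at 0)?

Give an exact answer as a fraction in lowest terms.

Answer: 36/37

Derivation:
Biased walk: p = 6/7, q = 1/7, r = q/p = 1/6
Gambler's ruin: P(hit 4 before 0 | start at 2) = (1 - r^a)/(1 - r^N)
r^2 = 1/36; r^4 = 1/1296
P = (1 - 1/36) / (1 - 1/1296) = 35/36 / 1295/1296 = 36/37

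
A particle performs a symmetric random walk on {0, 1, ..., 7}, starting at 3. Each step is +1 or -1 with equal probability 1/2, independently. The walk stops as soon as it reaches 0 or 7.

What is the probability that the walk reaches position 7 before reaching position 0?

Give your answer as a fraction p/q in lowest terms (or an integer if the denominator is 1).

Answer: 3/7

Derivation:
Symmetric walk (p = 1/2): the harmonic-function argument gives P(hit 7 before 0 | start at 3) = a/N.
P = 3/7 = 3/7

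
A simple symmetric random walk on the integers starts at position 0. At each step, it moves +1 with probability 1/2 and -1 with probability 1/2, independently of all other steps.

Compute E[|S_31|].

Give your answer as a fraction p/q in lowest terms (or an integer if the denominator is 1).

S_31 takes values m ≡ 1 (mod 2) with |m| ≤ 31; P(S_31=m) = C(31,(31+m)/2)/2^31.
Total paths: 2^31 = 2147483648
Distribution: P(S=-31)=1/2147483648, P(S=-29)=31/2147483648, P(S=-27)=465/2147483648, P(S=-25)=4495/2147483648, P(S=-23)=31465/2147483648, P(S=-21)=169911/2147483648, P(S=-19)=736281/2147483648, P(S=-17)=2629575/2147483648, P(S=-15)=7888725/2147483648, P(S=-13)=20160075/2147483648, P(S=-11)=44352165/2147483648, P(S=-9)=84672315/2147483648, P(S=-7)=141120525/2147483648, P(S=-5)=206253075/2147483648, P(S=-3)=265182525/2147483648, P(S=-1)=300540195/2147483648, P(S=1)=300540195/2147483648, P(S=3)=265182525/2147483648, P(S=5)=206253075/2147483648, P(S=7)=141120525/2147483648, P(S=9)=84672315/2147483648, P(S=11)=44352165/2147483648, P(S=13)=20160075/2147483648, P(S=15)=7888725/2147483648, P(S=17)=2629575/2147483648, P(S=19)=736281/2147483648, P(S=21)=169911/2147483648, P(S=23)=31465/2147483648, P(S=25)=4495/2147483648, P(S=27)=465/2147483648, P(S=29)=31/2147483648, P(S=31)=1/2147483648
E[|S_31|] = Σ_m |m|·P(S_31=m) = 9617286240/2147483648 = 300540195/67108864

Answer: 300540195/67108864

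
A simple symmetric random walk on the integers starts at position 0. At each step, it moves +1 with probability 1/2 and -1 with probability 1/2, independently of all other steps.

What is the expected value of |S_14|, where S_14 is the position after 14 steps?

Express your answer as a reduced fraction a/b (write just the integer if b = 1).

S_14 takes values m ≡ 0 (mod 2) with |m| ≤ 14; P(S_14=m) = C(14,(14+m)/2)/2^14.
Total paths: 2^14 = 16384
Distribution: P(S=-14)=1/16384, P(S=-12)=14/16384, P(S=-10)=91/16384, P(S=-8)=364/16384, P(S=-6)=1001/16384, P(S=-4)=2002/16384, P(S=-2)=3003/16384, P(S=0)=3432/16384, P(S=2)=3003/16384, P(S=4)=2002/16384, P(S=6)=1001/16384, P(S=8)=364/16384, P(S=10)=91/16384, P(S=12)=14/16384, P(S=14)=1/16384
E[|S_14|] = Σ_m |m|·P(S_14=m) = 48048/16384 = 3003/1024

Answer: 3003/1024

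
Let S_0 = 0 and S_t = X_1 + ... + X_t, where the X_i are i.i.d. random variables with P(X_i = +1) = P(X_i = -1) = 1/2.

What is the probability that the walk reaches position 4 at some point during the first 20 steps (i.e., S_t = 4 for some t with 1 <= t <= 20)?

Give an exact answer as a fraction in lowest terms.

Count via complement. Let g(t,s) = #length-t paths at position s with S_1..S_t all ≠ 4.
g(t,s) = g(t-1,s-1) + g(t-1,s+1) for s ≠ 4; g(t,4) = 0.
t=0: g(0,0)=1
t=1: g(1,-1)=1 g(1,1)=1
t=2: g(2,-2)=1 g(2,0)=2 g(2,2)=1
t=3: g(3,-3)=1 g(3,-1)=3 g(3,1)=3 g(3,3)=1
t=4: g(4,-4)=1 g(4,-2)=4 g(4,0)=6 g(4,2)=4
t=5: g(5,-5)=1 g(5,-3)=5 g(5,-1)=10 g(5,1)=10 g(5,3)=4
t=6: g(6,-6)=1 g(6,-4)=6 g(6,-2)=15 g(6,0)=20 g(6,2)=14
t=7: g(7,-7)=1 g(7,-5)=7 g(7,-3)=21 g(7,-1)=35 g(7,1)=34 g(7,3)=14
t=8: g(8,-8)=1 g(8,-6)=8 g(8,-4)=28 g(8,-2)=56 g(8,0)=69 g(8,2)=48
t=9: g(9,-9)=1 g(9,-7)=9 g(9,-5)=36 g(9,-3)=84 g(9,-1)=125 g(9,1)=117 g(9,3)=48
t=10: g(10,-10)=1 g(10,-8)=10 g(10,-6)=45 g(10,-4)=120 g(10,-2)=209 g(10,0)=242 g(10,2)=165
t=11: g(11,-11)=1 g(11,-9)=11 g(11,-7)=55 g(11,-5)=165 g(11,-3)=329 g(11,-1)=451 g(11,1)=407 g(11,3)=165
t=12: g(12,-12)=1 g(12,-10)=12 g(12,-8)=66 g(12,-6)=220 g(12,-4)=494 g(12,-2)=780 g(12,0)=858 g(12,2)=572
t=13: g(13,-13)=1 g(13,-11)=13 g(13,-9)=78 g(13,-7)=286 g(13,-5)=714 g(13,-3)=1274 g(13,-1)=1638 g(13,1)=1430 g(13,3)=572
t=14: g(14,-14)=1 g(14,-12)=14 g(14,-10)=91 g(14,-8)=364 g(14,-6)=1000 g(14,-4)=1988 g(14,-2)=2912 g(14,0)=3068 g(14,2)=2002
t=15: g(15,-15)=1 g(15,-13)=15 g(15,-11)=105 g(15,-9)=455 g(15,-7)=1364 g(15,-5)=2988 g(15,-3)=4900 g(15,-1)=5980 g(15,1)=5070 g(15,3)=2002
t=16: g(16,-16)=1 g(16,-14)=16 g(16,-12)=120 g(16,-10)=560 g(16,-8)=1819 g(16,-6)=4352 g(16,-4)=7888 g(16,-2)=10880 g(16,0)=11050 g(16,2)=7072
t=17: g(17,-17)=1 g(17,-15)=17 g(17,-13)=136 g(17,-11)=680 g(17,-9)=2379 g(17,-7)=6171 g(17,-5)=12240 g(17,-3)=18768 g(17,-1)=21930 g(17,1)=18122 g(17,3)=7072
t=18: g(18,-18)=1 g(18,-16)=18 g(18,-14)=153 g(18,-12)=816 g(18,-10)=3059 g(18,-8)=8550 g(18,-6)=18411 g(18,-4)=31008 g(18,-2)=40698 g(18,0)=40052 g(18,2)=25194
t=19: g(19,-19)=1 g(19,-17)=19 g(19,-15)=171 g(19,-13)=969 g(19,-11)=3875 g(19,-9)=11609 g(19,-7)=26961 g(19,-5)=49419 g(19,-3)=71706 g(19,-1)=80750 g(19,1)=65246 g(19,3)=25194
t=20: g(20,-20)=1 g(20,-18)=20 g(20,-16)=190 g(20,-14)=1140 g(20,-12)=4844 g(20,-10)=15484 g(20,-8)=38570 g(20,-6)=76380 g(20,-4)=121125 g(20,-2)=152456 g(20,0)=145996 g(20,2)=90440
Paths never hitting 4: Σ_s g(20,s) = 646646
Paths hitting 4: 2^20 - 646646 = 401930
P = 401930/1048576 = 200965/524288

Answer: 200965/524288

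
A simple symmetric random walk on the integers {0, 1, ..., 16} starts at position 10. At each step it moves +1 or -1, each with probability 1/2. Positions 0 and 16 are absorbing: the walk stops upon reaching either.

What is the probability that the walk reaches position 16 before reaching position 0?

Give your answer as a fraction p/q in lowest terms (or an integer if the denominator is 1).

Answer: 5/8

Derivation:
Symmetric walk (p = 1/2): the harmonic-function argument gives P(hit 16 before 0 | start at 10) = a/N.
P = 10/16 = 5/8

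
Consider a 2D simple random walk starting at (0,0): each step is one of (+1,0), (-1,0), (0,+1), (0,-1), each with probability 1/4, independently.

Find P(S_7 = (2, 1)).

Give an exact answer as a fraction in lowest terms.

Answer: 735/16384

Derivation:
Let h be the number of horizontal steps (so 7-h are vertical). To end at (2,1) need (h+2)/2 right-steps and ((7-h)+1)/2 up-steps.
Sum over h with 2 ≤ h ≤ 6, h ≡ 0 (mod 2), 7-h ≡ 1 (mod 2):
h=2: C(7,2)·C(2,2)·C(5,3) = 21·1·10 = 210
h=4: C(7,4)·C(4,3)·C(3,2) = 35·4·3 = 420
h=6: C(7,6)·C(6,4)·C(1,1) = 7·15·1 = 105
Total favorable: 735
Total paths: 4^7 = 16384
P = 735/16384 = 735/16384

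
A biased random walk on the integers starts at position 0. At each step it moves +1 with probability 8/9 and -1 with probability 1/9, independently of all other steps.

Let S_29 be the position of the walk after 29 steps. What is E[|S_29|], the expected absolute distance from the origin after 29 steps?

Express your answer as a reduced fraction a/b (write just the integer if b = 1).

S_29 takes values m ≡ 1 (mod 2) with |m| ≤ 29; P(S_29=m) = C(29,(29+m)/2) · (8/9)^((29+m)/2) · (1/9)^((29-m)/2).
Distribution: P(S=-29)=1/4710128697246244834921603689, P(S=-27)=232/4710128697246244834921603689, P(S=-25)=25984/4710128697246244834921603689, P(S=-23)=207872/523347633027360537213511521, P(S=-21)=10809344/523347633027360537213511521, P(S=-19)=432373760/523347633027360537213511521, P(S=-17)=13835960320/523347633027360537213511521, P(S=-15)=363688099840/523347633027360537213511521, P(S=-13)=8001138196480/523347633027360537213511521, P(S=-11)=448063739002880/1570042899082081611640534563, P(S=-9)=7169019824046080/1570042899082081611640534563, P(S=-7)=99062819386818560/1570042899082081611640534563, P(S=-5)=396251277547274240/523347633027360537213511521, P(S=-3)=4145397980494561280/523347633027360537213511521, P(S=-1)=37900781535950274560/523347633027360537213511521, P(S=1)=303206252287602196480/523347633027360537213511521, P(S=3)=2122443766013215375360/523347633027360537213511521, P(S=5)=12984361862669082296320/523347633027360537213511521, P(S=7)=207749789802705316741120/1570042899082081611640534563, P(S=9)=962209552770424624906240/1570042899082081611640534563, P(S=11)=3848838211081698499624960/1570042899082081611640534563, P(S=13)=4398672241236226856714240/523347633027360537213511521, P(S=15)=12796137429050841764986880/523347633027360537213511521, P(S=17)=31155812870732484297359360/523347633027360537213511521, P(S=19)=62311625741464968594718720/523347633027360537213511521, P(S=21)=99698601186343949751549952/523347633027360537213511521, P(S=23)=122705970690884861232676864/523347633027360537213511521, P(S=25)=981647765527078889861414912/4710128697246244834921603689, P(S=27)=560941580301187937063665664/4710128697246244834921603689, P(S=29)=154742504910672534362390528/4710128697246244834921603689
E[|S_29|] = Σ_m |m|·P(S_29=m) = 11804396716762408351877972141/523347633027360537213511521

Answer: 11804396716762408351877972141/523347633027360537213511521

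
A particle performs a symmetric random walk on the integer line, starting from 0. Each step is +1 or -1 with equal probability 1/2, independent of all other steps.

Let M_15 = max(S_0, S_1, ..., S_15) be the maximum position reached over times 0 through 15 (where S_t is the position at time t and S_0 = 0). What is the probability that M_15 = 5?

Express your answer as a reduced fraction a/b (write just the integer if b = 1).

Answer: 3003/32768

Derivation:
Let M_15 = max(S_0,...,S_15). Use the reflection principle: for j ≥ 1, #{paths with M_15 ≥ j} = #{S_15 ≥ j} + #{S_15 ≥ j+1}.
By reflection, #{M_15 ≥ 5} = #{S_15 ≥ 5} + #{S_15 ≥ 6} = 4944 + 1941 = 6885.
#{M_15 ≥ 6} = #{S_15 ≥ 6} + #{S_15 ≥ 7} = 1941 + 1941 = 3882.
#{M_15 = 5} = 6885 - 3882 = 3003.
P(M_15 = 5) = 3003/32768 = 3003/32768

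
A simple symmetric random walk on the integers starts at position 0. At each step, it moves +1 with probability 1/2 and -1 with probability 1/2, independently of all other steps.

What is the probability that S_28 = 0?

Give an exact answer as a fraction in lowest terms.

To return to 0 after 28 steps: need exactly 14 steps of +1 and 14 of -1.
Favorable paths: C(28,14) = 40116600
Total paths: 2^28 = 268435456
P = 40116600/268435456 = 5014575/33554432

Answer: 5014575/33554432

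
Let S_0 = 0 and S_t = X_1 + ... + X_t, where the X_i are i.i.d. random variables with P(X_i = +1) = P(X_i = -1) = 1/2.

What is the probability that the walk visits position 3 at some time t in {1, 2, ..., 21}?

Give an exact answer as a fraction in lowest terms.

Answer: 548895/1048576

Derivation:
Count via complement. Let g(t,s) = #length-t paths at position s with S_1..S_t all ≠ 3.
g(t,s) = g(t-1,s-1) + g(t-1,s+1) for s ≠ 3; g(t,3) = 0.
t=0: g(0,0)=1
t=1: g(1,-1)=1 g(1,1)=1
t=2: g(2,-2)=1 g(2,0)=2 g(2,2)=1
t=3: g(3,-3)=1 g(3,-1)=3 g(3,1)=3
t=4: g(4,-4)=1 g(4,-2)=4 g(4,0)=6 g(4,2)=3
t=5: g(5,-5)=1 g(5,-3)=5 g(5,-1)=10 g(5,1)=9
t=6: g(6,-6)=1 g(6,-4)=6 g(6,-2)=15 g(6,0)=19 g(6,2)=9
t=7: g(7,-7)=1 g(7,-5)=7 g(7,-3)=21 g(7,-1)=34 g(7,1)=28
t=8: g(8,-8)=1 g(8,-6)=8 g(8,-4)=28 g(8,-2)=55 g(8,0)=62 g(8,2)=28
t=9: g(9,-9)=1 g(9,-7)=9 g(9,-5)=36 g(9,-3)=83 g(9,-1)=117 g(9,1)=90
t=10: g(10,-10)=1 g(10,-8)=10 g(10,-6)=45 g(10,-4)=119 g(10,-2)=200 g(10,0)=207 g(10,2)=90
t=11: g(11,-11)=1 g(11,-9)=11 g(11,-7)=55 g(11,-5)=164 g(11,-3)=319 g(11,-1)=407 g(11,1)=297
t=12: g(12,-12)=1 g(12,-10)=12 g(12,-8)=66 g(12,-6)=219 g(12,-4)=483 g(12,-2)=726 g(12,0)=704 g(12,2)=297
t=13: g(13,-13)=1 g(13,-11)=13 g(13,-9)=78 g(13,-7)=285 g(13,-5)=702 g(13,-3)=1209 g(13,-1)=1430 g(13,1)=1001
t=14: g(14,-14)=1 g(14,-12)=14 g(14,-10)=91 g(14,-8)=363 g(14,-6)=987 g(14,-4)=1911 g(14,-2)=2639 g(14,0)=2431 g(14,2)=1001
t=15: g(15,-15)=1 g(15,-13)=15 g(15,-11)=105 g(15,-9)=454 g(15,-7)=1350 g(15,-5)=2898 g(15,-3)=4550 g(15,-1)=5070 g(15,1)=3432
t=16: g(16,-16)=1 g(16,-14)=16 g(16,-12)=120 g(16,-10)=559 g(16,-8)=1804 g(16,-6)=4248 g(16,-4)=7448 g(16,-2)=9620 g(16,0)=8502 g(16,2)=3432
t=17: g(17,-17)=1 g(17,-15)=17 g(17,-13)=136 g(17,-11)=679 g(17,-9)=2363 g(17,-7)=6052 g(17,-5)=11696 g(17,-3)=17068 g(17,-1)=18122 g(17,1)=11934
t=18: g(18,-18)=1 g(18,-16)=18 g(18,-14)=153 g(18,-12)=815 g(18,-10)=3042 g(18,-8)=8415 g(18,-6)=17748 g(18,-4)=28764 g(18,-2)=35190 g(18,0)=30056 g(18,2)=11934
t=19: g(19,-19)=1 g(19,-17)=19 g(19,-15)=171 g(19,-13)=968 g(19,-11)=3857 g(19,-9)=11457 g(19,-7)=26163 g(19,-5)=46512 g(19,-3)=63954 g(19,-1)=65246 g(19,1)=41990
t=20: g(20,-20)=1 g(20,-18)=20 g(20,-16)=190 g(20,-14)=1139 g(20,-12)=4825 g(20,-10)=15314 g(20,-8)=37620 g(20,-6)=72675 g(20,-4)=110466 g(20,-2)=129200 g(20,0)=107236 g(20,2)=41990
t=21: g(21,-21)=1 g(21,-19)=21 g(21,-17)=210 g(21,-15)=1329 g(21,-13)=5964 g(21,-11)=20139 g(21,-9)=52934 g(21,-7)=110295 g(21,-5)=183141 g(21,-3)=239666 g(21,-1)=236436 g(21,1)=149226
Paths never hitting 3: Σ_s g(21,s) = 999362
Paths hitting 3: 2^21 - 999362 = 1097790
P = 1097790/2097152 = 548895/1048576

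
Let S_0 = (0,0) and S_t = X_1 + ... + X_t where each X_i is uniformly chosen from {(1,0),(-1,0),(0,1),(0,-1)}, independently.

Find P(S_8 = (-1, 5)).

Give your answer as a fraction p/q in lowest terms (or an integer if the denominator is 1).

Answer: 7/2048

Derivation:
Let h be the number of horizontal steps (so 8-h are vertical). To end at (-1,5) need (h-1)/2 right-steps and ((8-h)+5)/2 up-steps.
Sum over h with 1 ≤ h ≤ 3, h ≡ 1 (mod 2), 8-h ≡ 1 (mod 2):
h=1: C(8,1)·C(1,0)·C(7,6) = 8·1·7 = 56
h=3: C(8,3)·C(3,1)·C(5,5) = 56·3·1 = 168
Total favorable: 224
Total paths: 4^8 = 65536
P = 224/65536 = 7/2048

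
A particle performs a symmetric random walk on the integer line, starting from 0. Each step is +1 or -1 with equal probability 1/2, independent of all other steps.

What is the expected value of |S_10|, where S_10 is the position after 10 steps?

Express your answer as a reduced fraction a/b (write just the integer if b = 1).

Answer: 315/128

Derivation:
S_10 takes values m ≡ 0 (mod 2) with |m| ≤ 10; P(S_10=m) = C(10,(10+m)/2)/2^10.
Total paths: 2^10 = 1024
Distribution: P(S=-10)=1/1024, P(S=-8)=10/1024, P(S=-6)=45/1024, P(S=-4)=120/1024, P(S=-2)=210/1024, P(S=0)=252/1024, P(S=2)=210/1024, P(S=4)=120/1024, P(S=6)=45/1024, P(S=8)=10/1024, P(S=10)=1/1024
E[|S_10|] = Σ_m |m|·P(S_10=m) = 2520/1024 = 315/128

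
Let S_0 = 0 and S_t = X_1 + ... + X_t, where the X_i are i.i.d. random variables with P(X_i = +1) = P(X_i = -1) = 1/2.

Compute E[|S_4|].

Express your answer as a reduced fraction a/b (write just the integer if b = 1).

S_4 takes values m ≡ 0 (mod 2) with |m| ≤ 4; P(S_4=m) = C(4,(4+m)/2)/2^4.
Total paths: 2^4 = 16
Distribution: P(S=-4)=1/16, P(S=-2)=4/16, P(S=0)=6/16, P(S=2)=4/16, P(S=4)=1/16
E[|S_4|] = Σ_m |m|·P(S_4=m) = 24/16 = 3/2

Answer: 3/2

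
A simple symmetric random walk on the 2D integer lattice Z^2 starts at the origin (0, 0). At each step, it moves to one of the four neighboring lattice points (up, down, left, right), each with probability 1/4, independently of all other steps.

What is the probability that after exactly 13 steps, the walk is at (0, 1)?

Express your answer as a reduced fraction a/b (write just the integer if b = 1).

Let h be the number of horizontal steps (so 13-h are vertical). To end at (0,1) need (h+0)/2 right-steps and ((13-h)+1)/2 up-steps.
Sum over h with 0 ≤ h ≤ 12, h ≡ 0 (mod 2), 13-h ≡ 1 (mod 2):
h=0: C(13,0)·C(0,0)·C(13,7) = 1·1·1716 = 1716
h=2: C(13,2)·C(2,1)·C(11,6) = 78·2·462 = 72072
h=4: C(13,4)·C(4,2)·C(9,5) = 715·6·126 = 540540
h=6: C(13,6)·C(6,3)·C(7,4) = 1716·20·35 = 1201200
h=8: C(13,8)·C(8,4)·C(5,3) = 1287·70·10 = 900900
h=10: C(13,10)·C(10,5)·C(3,2) = 286·252·3 = 216216
h=12: C(13,12)·C(12,6)·C(1,1) = 13·924·1 = 12012
Total favorable: 2944656
Total paths: 4^13 = 67108864
P = 2944656/67108864 = 184041/4194304

Answer: 184041/4194304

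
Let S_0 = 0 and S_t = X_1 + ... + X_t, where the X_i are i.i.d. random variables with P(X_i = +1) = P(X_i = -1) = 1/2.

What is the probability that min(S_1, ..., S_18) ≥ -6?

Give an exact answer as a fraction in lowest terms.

Answer: 14807/16384

Derivation:
Let f(t,s) = #length-t paths at position s with S_1..S_t all ≥ -6.
f(t,s) = f(t-1,s-1) + f(t-1,s+1) for s ≥ -6; f(t,s) = 0 for s < -6.
t=0: f(0,0)=1
t=1: f(1,-1)=1 f(1,1)=1
t=2: f(2,-2)=1 f(2,0)=2 f(2,2)=1
t=3: f(3,-3)=1 f(3,-1)=3 f(3,1)=3 f(3,3)=1
t=4: f(4,-4)=1 f(4,-2)=4 f(4,0)=6 f(4,2)=4 f(4,4)=1
t=5: f(5,-5)=1 f(5,-3)=5 f(5,-1)=10 f(5,1)=10 f(5,3)=5 f(5,5)=1
t=6: f(6,-6)=1 f(6,-4)=6 f(6,-2)=15 f(6,0)=20 f(6,2)=15 f(6,4)=6 f(6,6)=1
t=7: f(7,-5)=7 f(7,-3)=21 f(7,-1)=35 f(7,1)=35 f(7,3)=21 f(7,5)=7 f(7,7)=1
t=8: f(8,-6)=7 f(8,-4)=28 f(8,-2)=56 f(8,0)=70 f(8,2)=56 f(8,4)=28 f(8,6)=8 f(8,8)=1
t=9: f(9,-5)=35 f(9,-3)=84 f(9,-1)=126 f(9,1)=126 f(9,3)=84 f(9,5)=36 f(9,7)=9 f(9,9)=1
t=10: f(10,-6)=35 f(10,-4)=119 f(10,-2)=210 f(10,0)=252 f(10,2)=210 f(10,4)=120 f(10,6)=45 f(10,8)=10 f(10,10)=1
t=11: f(11,-5)=154 f(11,-3)=329 f(11,-1)=462 f(11,1)=462 f(11,3)=330 f(11,5)=165 f(11,7)=55 f(11,9)=11 f(11,11)=1
t=12: f(12,-6)=154 f(12,-4)=483 f(12,-2)=791 f(12,0)=924 f(12,2)=792 f(12,4)=495 f(12,6)=220 f(12,8)=66 f(12,10)=12 f(12,12)=1
t=13: f(13,-5)=637 f(13,-3)=1274 f(13,-1)=1715 f(13,1)=1716 f(13,3)=1287 f(13,5)=715 f(13,7)=286 f(13,9)=78 f(13,11)=13 f(13,13)=1
t=14: f(14,-6)=637 f(14,-4)=1911 f(14,-2)=2989 f(14,0)=3431 f(14,2)=3003 f(14,4)=2002 f(14,6)=1001 f(14,8)=364 f(14,10)=91 f(14,12)=14 f(14,14)=1
t=15: f(15,-5)=2548 f(15,-3)=4900 f(15,-1)=6420 f(15,1)=6434 f(15,3)=5005 f(15,5)=3003 f(15,7)=1365 f(15,9)=455 f(15,11)=105 f(15,13)=15 f(15,15)=1
t=16: f(16,-6)=2548 f(16,-4)=7448 f(16,-2)=11320 f(16,0)=12854 f(16,2)=11439 f(16,4)=8008 f(16,6)=4368 f(16,8)=1820 f(16,10)=560 f(16,12)=120 f(16,14)=16 f(16,16)=1
t=17: f(17,-5)=9996 f(17,-3)=18768 f(17,-1)=24174 f(17,1)=24293 f(17,3)=19447 f(17,5)=12376 f(17,7)=6188 f(17,9)=2380 f(17,11)=680 f(17,13)=136 f(17,15)=17 f(17,17)=1
t=18: f(18,-6)=9996 f(18,-4)=28764 f(18,-2)=42942 f(18,0)=48467 f(18,2)=43740 f(18,4)=31823 f(18,6)=18564 f(18,8)=8568 f(18,10)=3060 f(18,12)=816 f(18,14)=153 f(18,16)=18 f(18,18)=1
Σ_s f(18,s) = 236912
P = 236912/262144 = 14807/16384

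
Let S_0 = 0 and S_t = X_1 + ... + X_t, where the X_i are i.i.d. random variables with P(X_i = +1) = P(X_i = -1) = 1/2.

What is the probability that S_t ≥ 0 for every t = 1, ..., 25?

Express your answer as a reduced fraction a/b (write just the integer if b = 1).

Let f(t,s) = #length-t paths at position s with S_1..S_t all ≥ 0.
f(t,s) = f(t-1,s-1) + f(t-1,s+1) for s ≥ 0; f(t,s) = 0 for s < 0.
t=0: f(0,0)=1
t=1: f(1,1)=1
t=2: f(2,0)=1 f(2,2)=1
t=3: f(3,1)=2 f(3,3)=1
t=4: f(4,0)=2 f(4,2)=3 f(4,4)=1
t=5: f(5,1)=5 f(5,3)=4 f(5,5)=1
t=6: f(6,0)=5 f(6,2)=9 f(6,4)=5 f(6,6)=1
t=7: f(7,1)=14 f(7,3)=14 f(7,5)=6 f(7,7)=1
t=8: f(8,0)=14 f(8,2)=28 f(8,4)=20 f(8,6)=7 f(8,8)=1
t=9: f(9,1)=42 f(9,3)=48 f(9,5)=27 f(9,7)=8 f(9,9)=1
t=10: f(10,0)=42 f(10,2)=90 f(10,4)=75 f(10,6)=35 f(10,8)=9 f(10,10)=1
t=11: f(11,1)=132 f(11,3)=165 f(11,5)=110 f(11,7)=44 f(11,9)=10 f(11,11)=1
t=12: f(12,0)=132 f(12,2)=297 f(12,4)=275 f(12,6)=154 f(12,8)=54 f(12,10)=11 f(12,12)=1
t=13: f(13,1)=429 f(13,3)=572 f(13,5)=429 f(13,7)=208 f(13,9)=65 f(13,11)=12 f(13,13)=1
t=14: f(14,0)=429 f(14,2)=1001 f(14,4)=1001 f(14,6)=637 f(14,8)=273 f(14,10)=77 f(14,12)=13 f(14,14)=1
t=15: f(15,1)=1430 f(15,3)=2002 f(15,5)=1638 f(15,7)=910 f(15,9)=350 f(15,11)=90 f(15,13)=14 f(15,15)=1
t=16: f(16,0)=1430 f(16,2)=3432 f(16,4)=3640 f(16,6)=2548 f(16,8)=1260 f(16,10)=440 f(16,12)=104 f(16,14)=15 f(16,16)=1
t=17: f(17,1)=4862 f(17,3)=7072 f(17,5)=6188 f(17,7)=3808 f(17,9)=1700 f(17,11)=544 f(17,13)=119 f(17,15)=16 f(17,17)=1
t=18: f(18,0)=4862 f(18,2)=11934 f(18,4)=13260 f(18,6)=9996 f(18,8)=5508 f(18,10)=2244 f(18,12)=663 f(18,14)=135 f(18,16)=17 f(18,18)=1
t=19: f(19,1)=16796 f(19,3)=25194 f(19,5)=23256 f(19,7)=15504 f(19,9)=7752 f(19,11)=2907 f(19,13)=798 f(19,15)=152 f(19,17)=18 f(19,19)=1
t=20: f(20,0)=16796 f(20,2)=41990 f(20,4)=48450 f(20,6)=38760 f(20,8)=23256 f(20,10)=10659 f(20,12)=3705 f(20,14)=950 f(20,16)=170 f(20,18)=19 f(20,20)=1
t=21: f(21,1)=58786 f(21,3)=90440 f(21,5)=87210 f(21,7)=62016 f(21,9)=33915 f(21,11)=14364 f(21,13)=4655 f(21,15)=1120 f(21,17)=189 f(21,19)=20 f(21,21)=1
t=22: f(22,0)=58786 f(22,2)=149226 f(22,4)=177650 f(22,6)=149226 f(22,8)=95931 f(22,10)=48279 f(22,12)=19019 f(22,14)=5775 f(22,16)=1309 f(22,18)=209 f(22,20)=21 f(22,22)=1
t=23: f(23,1)=208012 f(23,3)=326876 f(23,5)=326876 f(23,7)=245157 f(23,9)=144210 f(23,11)=67298 f(23,13)=24794 f(23,15)=7084 f(23,17)=1518 f(23,19)=230 f(23,21)=22 f(23,23)=1
t=24: f(24,0)=208012 f(24,2)=534888 f(24,4)=653752 f(24,6)=572033 f(24,8)=389367 f(24,10)=211508 f(24,12)=92092 f(24,14)=31878 f(24,16)=8602 f(24,18)=1748 f(24,20)=252 f(24,22)=23 f(24,24)=1
t=25: f(25,1)=742900 f(25,3)=1188640 f(25,5)=1225785 f(25,7)=961400 f(25,9)=600875 f(25,11)=303600 f(25,13)=123970 f(25,15)=40480 f(25,17)=10350 f(25,19)=2000 f(25,21)=275 f(25,23)=24 f(25,25)=1
Σ_s f(25,s) = 5200300
P = 5200300/33554432 = 1300075/8388608

Answer: 1300075/8388608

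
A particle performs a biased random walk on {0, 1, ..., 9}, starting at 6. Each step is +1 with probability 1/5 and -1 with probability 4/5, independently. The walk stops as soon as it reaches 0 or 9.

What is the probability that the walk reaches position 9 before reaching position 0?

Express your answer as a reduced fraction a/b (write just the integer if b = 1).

Biased walk: p = 1/5, q = 4/5, r = q/p = 4
Gambler's ruin: P(hit 9 before 0 | start at 6) = (1 - r^a)/(1 - r^N)
r^6 = 4096; r^9 = 262144
P = (1 - 4096) / (1 - 262144) = -4095 / -262143 = 65/4161

Answer: 65/4161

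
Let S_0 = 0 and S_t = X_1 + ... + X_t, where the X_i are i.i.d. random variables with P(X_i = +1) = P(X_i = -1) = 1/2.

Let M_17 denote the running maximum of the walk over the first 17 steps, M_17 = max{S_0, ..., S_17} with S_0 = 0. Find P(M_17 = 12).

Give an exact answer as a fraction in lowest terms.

Let M_17 = max(S_0,...,S_17). Use the reflection principle: for j ≥ 1, #{paths with M_17 ≥ j} = #{S_17 ≥ j} + #{S_17 ≥ j+1}.
By reflection, #{M_17 ≥ 12} = #{S_17 ≥ 12} + #{S_17 ≥ 13} = 154 + 154 = 308.
#{M_17 ≥ 13} = #{S_17 ≥ 13} + #{S_17 ≥ 14} = 154 + 18 = 172.
#{M_17 = 12} = 308 - 172 = 136.
P(M_17 = 12) = 136/131072 = 17/16384

Answer: 17/16384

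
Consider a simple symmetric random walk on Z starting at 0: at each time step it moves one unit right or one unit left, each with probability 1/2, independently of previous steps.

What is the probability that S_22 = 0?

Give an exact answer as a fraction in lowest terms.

Answer: 88179/524288

Derivation:
To return to 0 after 22 steps: need exactly 11 steps of +1 and 11 of -1.
Favorable paths: C(22,11) = 705432
Total paths: 2^22 = 4194304
P = 705432/4194304 = 88179/524288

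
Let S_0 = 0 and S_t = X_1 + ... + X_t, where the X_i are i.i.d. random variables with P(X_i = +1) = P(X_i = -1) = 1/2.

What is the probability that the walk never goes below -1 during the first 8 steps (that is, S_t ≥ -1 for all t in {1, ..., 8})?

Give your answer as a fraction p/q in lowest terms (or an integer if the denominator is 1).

Let f(t,s) = #length-t paths at position s with S_1..S_t all ≥ -1.
f(t,s) = f(t-1,s-1) + f(t-1,s+1) for s ≥ -1; f(t,s) = 0 for s < -1.
t=0: f(0,0)=1
t=1: f(1,-1)=1 f(1,1)=1
t=2: f(2,0)=2 f(2,2)=1
t=3: f(3,-1)=2 f(3,1)=3 f(3,3)=1
t=4: f(4,0)=5 f(4,2)=4 f(4,4)=1
t=5: f(5,-1)=5 f(5,1)=9 f(5,3)=5 f(5,5)=1
t=6: f(6,0)=14 f(6,2)=14 f(6,4)=6 f(6,6)=1
t=7: f(7,-1)=14 f(7,1)=28 f(7,3)=20 f(7,5)=7 f(7,7)=1
t=8: f(8,0)=42 f(8,2)=48 f(8,4)=27 f(8,6)=8 f(8,8)=1
Σ_s f(8,s) = 126
P = 126/256 = 63/128

Answer: 63/128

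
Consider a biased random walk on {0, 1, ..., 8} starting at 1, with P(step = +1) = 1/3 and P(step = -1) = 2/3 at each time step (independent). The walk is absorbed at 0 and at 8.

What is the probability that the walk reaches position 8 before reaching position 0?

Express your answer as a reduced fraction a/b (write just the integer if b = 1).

Answer: 1/255

Derivation:
Biased walk: p = 1/3, q = 2/3, r = q/p = 2
Gambler's ruin: P(hit 8 before 0 | start at 1) = (1 - r^a)/(1 - r^N)
r^1 = 2; r^8 = 256
P = (1 - 2) / (1 - 256) = -1 / -255 = 1/255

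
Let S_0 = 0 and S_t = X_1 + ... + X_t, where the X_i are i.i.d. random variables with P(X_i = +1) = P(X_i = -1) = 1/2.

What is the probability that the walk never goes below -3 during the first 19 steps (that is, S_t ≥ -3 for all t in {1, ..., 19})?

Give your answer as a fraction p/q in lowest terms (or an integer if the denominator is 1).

Answer: 20995/32768

Derivation:
Let f(t,s) = #length-t paths at position s with S_1..S_t all ≥ -3.
f(t,s) = f(t-1,s-1) + f(t-1,s+1) for s ≥ -3; f(t,s) = 0 for s < -3.
t=0: f(0,0)=1
t=1: f(1,-1)=1 f(1,1)=1
t=2: f(2,-2)=1 f(2,0)=2 f(2,2)=1
t=3: f(3,-3)=1 f(3,-1)=3 f(3,1)=3 f(3,3)=1
t=4: f(4,-2)=4 f(4,0)=6 f(4,2)=4 f(4,4)=1
t=5: f(5,-3)=4 f(5,-1)=10 f(5,1)=10 f(5,3)=5 f(5,5)=1
t=6: f(6,-2)=14 f(6,0)=20 f(6,2)=15 f(6,4)=6 f(6,6)=1
t=7: f(7,-3)=14 f(7,-1)=34 f(7,1)=35 f(7,3)=21 f(7,5)=7 f(7,7)=1
t=8: f(8,-2)=48 f(8,0)=69 f(8,2)=56 f(8,4)=28 f(8,6)=8 f(8,8)=1
t=9: f(9,-3)=48 f(9,-1)=117 f(9,1)=125 f(9,3)=84 f(9,5)=36 f(9,7)=9 f(9,9)=1
t=10: f(10,-2)=165 f(10,0)=242 f(10,2)=209 f(10,4)=120 f(10,6)=45 f(10,8)=10 f(10,10)=1
t=11: f(11,-3)=165 f(11,-1)=407 f(11,1)=451 f(11,3)=329 f(11,5)=165 f(11,7)=55 f(11,9)=11 f(11,11)=1
t=12: f(12,-2)=572 f(12,0)=858 f(12,2)=780 f(12,4)=494 f(12,6)=220 f(12,8)=66 f(12,10)=12 f(12,12)=1
t=13: f(13,-3)=572 f(13,-1)=1430 f(13,1)=1638 f(13,3)=1274 f(13,5)=714 f(13,7)=286 f(13,9)=78 f(13,11)=13 f(13,13)=1
t=14: f(14,-2)=2002 f(14,0)=3068 f(14,2)=2912 f(14,4)=1988 f(14,6)=1000 f(14,8)=364 f(14,10)=91 f(14,12)=14 f(14,14)=1
t=15: f(15,-3)=2002 f(15,-1)=5070 f(15,1)=5980 f(15,3)=4900 f(15,5)=2988 f(15,7)=1364 f(15,9)=455 f(15,11)=105 f(15,13)=15 f(15,15)=1
t=16: f(16,-2)=7072 f(16,0)=11050 f(16,2)=10880 f(16,4)=7888 f(16,6)=4352 f(16,8)=1819 f(16,10)=560 f(16,12)=120 f(16,14)=16 f(16,16)=1
t=17: f(17,-3)=7072 f(17,-1)=18122 f(17,1)=21930 f(17,3)=18768 f(17,5)=12240 f(17,7)=6171 f(17,9)=2379 f(17,11)=680 f(17,13)=136 f(17,15)=17 f(17,17)=1
t=18: f(18,-2)=25194 f(18,0)=40052 f(18,2)=40698 f(18,4)=31008 f(18,6)=18411 f(18,8)=8550 f(18,10)=3059 f(18,12)=816 f(18,14)=153 f(18,16)=18 f(18,18)=1
t=19: f(19,-3)=25194 f(19,-1)=65246 f(19,1)=80750 f(19,3)=71706 f(19,5)=49419 f(19,7)=26961 f(19,9)=11609 f(19,11)=3875 f(19,13)=969 f(19,15)=171 f(19,17)=19 f(19,19)=1
Σ_s f(19,s) = 335920
P = 335920/524288 = 20995/32768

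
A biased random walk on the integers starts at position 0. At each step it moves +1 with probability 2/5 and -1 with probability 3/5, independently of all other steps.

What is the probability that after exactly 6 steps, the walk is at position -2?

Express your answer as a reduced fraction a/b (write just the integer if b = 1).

To reach position -2 after 6 steps: need 2 steps of +1 and 4 steps of -1.
Number of such sequences: C(6,2) = 15
Each has probability (2/5)^2 · (3/5)^4 = 324/15625
P = 15 · 324/15625 = 972/3125

Answer: 972/3125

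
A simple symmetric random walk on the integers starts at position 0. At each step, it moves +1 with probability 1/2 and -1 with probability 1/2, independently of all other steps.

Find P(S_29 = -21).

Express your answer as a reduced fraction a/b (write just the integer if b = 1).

To reach position -21 after 29 steps: need 4 steps of +1 and 25 of -1.
Favorable paths: C(29,4) = 23751
Total paths: 2^29 = 536870912
P = 23751/536870912 = 23751/536870912

Answer: 23751/536870912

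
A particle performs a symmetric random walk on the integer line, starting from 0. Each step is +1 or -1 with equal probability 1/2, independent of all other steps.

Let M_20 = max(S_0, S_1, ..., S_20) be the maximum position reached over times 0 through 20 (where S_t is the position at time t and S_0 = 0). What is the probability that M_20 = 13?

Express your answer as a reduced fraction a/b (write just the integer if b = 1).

Let M_20 = max(S_0,...,S_20). Use the reflection principle: for j ≥ 1, #{paths with M_20 ≥ j} = #{S_20 ≥ j} + #{S_20 ≥ j+1}.
By reflection, #{M_20 ≥ 13} = #{S_20 ≥ 13} + #{S_20 ≥ 14} = 1351 + 1351 = 2702.
#{M_20 ≥ 14} = #{S_20 ≥ 14} + #{S_20 ≥ 15} = 1351 + 211 = 1562.
#{M_20 = 13} = 2702 - 1562 = 1140.
P(M_20 = 13) = 1140/1048576 = 285/262144

Answer: 285/262144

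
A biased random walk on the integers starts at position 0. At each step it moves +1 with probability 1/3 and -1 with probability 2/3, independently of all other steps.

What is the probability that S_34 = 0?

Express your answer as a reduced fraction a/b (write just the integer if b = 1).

To be at 0 after 34 steps: need exactly 17 steps of +1 and 17 of -1.
Number of such sequences: C(34,17) = 2333606220
Each has probability (1/3)^17 · (2/3)^17 = 131072/16677181699666569
P = 2333606220 · 131072/16677181699666569 = 11328534609920/617673396283947

Answer: 11328534609920/617673396283947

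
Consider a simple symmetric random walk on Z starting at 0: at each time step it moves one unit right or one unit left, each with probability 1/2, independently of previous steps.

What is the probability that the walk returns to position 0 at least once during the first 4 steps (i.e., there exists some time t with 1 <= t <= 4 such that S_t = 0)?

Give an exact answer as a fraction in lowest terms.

Count via complement. Let g(t,s) = #length-t paths at position s with S_1..S_t all ≠ 0.
g(t,s) = g(t-1,s-1) + g(t-1,s+1) for s ≠ 0; g(t,0) = 0.
t=0: g(0,0)=1
t=1: g(1,-1)=1 g(1,1)=1
t=2: g(2,-2)=1 g(2,2)=1
t=3: g(3,-3)=1 g(3,-1)=1 g(3,1)=1 g(3,3)=1
t=4: g(4,-4)=1 g(4,-2)=2 g(4,2)=2 g(4,4)=1
Paths never hitting 0: Σ_s g(4,s) = 6
Paths hitting 0: 2^4 - 6 = 10
P = 10/16 = 5/8

Answer: 5/8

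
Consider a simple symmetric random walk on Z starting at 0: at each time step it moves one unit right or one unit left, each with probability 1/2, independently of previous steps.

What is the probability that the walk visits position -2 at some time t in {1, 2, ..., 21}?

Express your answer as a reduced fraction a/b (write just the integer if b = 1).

Answer: 173965/262144

Derivation:
Count via complement. Let g(t,s) = #length-t paths at position s with S_1..S_t all ≠ -2.
g(t,s) = g(t-1,s-1) + g(t-1,s+1) for s ≠ -2; g(t,-2) = 0.
t=0: g(0,0)=1
t=1: g(1,-1)=1 g(1,1)=1
t=2: g(2,0)=2 g(2,2)=1
t=3: g(3,-1)=2 g(3,1)=3 g(3,3)=1
t=4: g(4,0)=5 g(4,2)=4 g(4,4)=1
t=5: g(5,-1)=5 g(5,1)=9 g(5,3)=5 g(5,5)=1
t=6: g(6,0)=14 g(6,2)=14 g(6,4)=6 g(6,6)=1
t=7: g(7,-1)=14 g(7,1)=28 g(7,3)=20 g(7,5)=7 g(7,7)=1
t=8: g(8,0)=42 g(8,2)=48 g(8,4)=27 g(8,6)=8 g(8,8)=1
t=9: g(9,-1)=42 g(9,1)=90 g(9,3)=75 g(9,5)=35 g(9,7)=9 g(9,9)=1
t=10: g(10,0)=132 g(10,2)=165 g(10,4)=110 g(10,6)=44 g(10,8)=10 g(10,10)=1
t=11: g(11,-1)=132 g(11,1)=297 g(11,3)=275 g(11,5)=154 g(11,7)=54 g(11,9)=11 g(11,11)=1
t=12: g(12,0)=429 g(12,2)=572 g(12,4)=429 g(12,6)=208 g(12,8)=65 g(12,10)=12 g(12,12)=1
t=13: g(13,-1)=429 g(13,1)=1001 g(13,3)=1001 g(13,5)=637 g(13,7)=273 g(13,9)=77 g(13,11)=13 g(13,13)=1
t=14: g(14,0)=1430 g(14,2)=2002 g(14,4)=1638 g(14,6)=910 g(14,8)=350 g(14,10)=90 g(14,12)=14 g(14,14)=1
t=15: g(15,-1)=1430 g(15,1)=3432 g(15,3)=3640 g(15,5)=2548 g(15,7)=1260 g(15,9)=440 g(15,11)=104 g(15,13)=15 g(15,15)=1
t=16: g(16,0)=4862 g(16,2)=7072 g(16,4)=6188 g(16,6)=3808 g(16,8)=1700 g(16,10)=544 g(16,12)=119 g(16,14)=16 g(16,16)=1
t=17: g(17,-1)=4862 g(17,1)=11934 g(17,3)=13260 g(17,5)=9996 g(17,7)=5508 g(17,9)=2244 g(17,11)=663 g(17,13)=135 g(17,15)=17 g(17,17)=1
t=18: g(18,0)=16796 g(18,2)=25194 g(18,4)=23256 g(18,6)=15504 g(18,8)=7752 g(18,10)=2907 g(18,12)=798 g(18,14)=152 g(18,16)=18 g(18,18)=1
t=19: g(19,-1)=16796 g(19,1)=41990 g(19,3)=48450 g(19,5)=38760 g(19,7)=23256 g(19,9)=10659 g(19,11)=3705 g(19,13)=950 g(19,15)=170 g(19,17)=19 g(19,19)=1
t=20: g(20,0)=58786 g(20,2)=90440 g(20,4)=87210 g(20,6)=62016 g(20,8)=33915 g(20,10)=14364 g(20,12)=4655 g(20,14)=1120 g(20,16)=189 g(20,18)=20 g(20,20)=1
t=21: g(21,-1)=58786 g(21,1)=149226 g(21,3)=177650 g(21,5)=149226 g(21,7)=95931 g(21,9)=48279 g(21,11)=19019 g(21,13)=5775 g(21,15)=1309 g(21,17)=209 g(21,19)=21 g(21,21)=1
Paths never hitting -2: Σ_s g(21,s) = 705432
Paths hitting -2: 2^21 - 705432 = 1391720
P = 1391720/2097152 = 173965/262144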